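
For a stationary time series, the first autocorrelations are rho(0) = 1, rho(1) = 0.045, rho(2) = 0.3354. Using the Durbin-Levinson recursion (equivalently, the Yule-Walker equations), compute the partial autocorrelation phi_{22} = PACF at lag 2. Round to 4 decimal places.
\phi_{22} = 0.3341

The PACF at lag k is phi_{kk}, the last component of the solution
to the Yule-Walker system G_k phi = r_k where
  (G_k)_{ij} = rho(|i - j|), (r_k)_i = rho(i), i,j = 1..k.
Equivalently, Durbin-Levinson gives phi_{kk} iteratively:
  phi_{11} = rho(1)
  phi_{kk} = [rho(k) - sum_{j=1..k-1} phi_{k-1,j} rho(k-j)]
            / [1 - sum_{j=1..k-1} phi_{k-1,j} rho(j)],
  phi_{k,j} = phi_{k-1,j} - phi_{kk} phi_{k-1,k-j},  j = 1..k-1.
Step k = 1:
  phi_11 = rho(1) = 0.045.
Step k = 2:
  phi_22 = [rho(2) - phi_11 rho(1)] / [1 - phi_11 rho(1)] = [0.3354 - (0.045)(0.045)] / [1 - (0.045)(0.045)]
         = 0.333375 / 0.997975 = 0.3341.
Therefore phi_{22} = 0.3341.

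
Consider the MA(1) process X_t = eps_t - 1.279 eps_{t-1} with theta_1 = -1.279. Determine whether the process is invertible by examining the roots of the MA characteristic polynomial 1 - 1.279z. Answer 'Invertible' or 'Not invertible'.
\text{Not invertible}

The MA(q) characteristic polynomial is P(z) = 1 - 1.279z.
Invertibility requires all roots to lie outside the unit circle, i.e. |z| > 1 for every root.
This is linear in z: 1 + (-1.279) z = 0  =>  z = -1/(-1.279) = 0.781861,  |z| = 0.781861.
Moduli of all roots: 0.7819.
All moduli strictly greater than 1? No.
Verdict: Not invertible.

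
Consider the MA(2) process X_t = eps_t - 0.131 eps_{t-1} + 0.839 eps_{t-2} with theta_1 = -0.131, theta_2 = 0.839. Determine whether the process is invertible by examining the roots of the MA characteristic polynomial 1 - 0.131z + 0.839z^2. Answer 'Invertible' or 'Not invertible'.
\text{Invertible}

The MA(q) characteristic polynomial is P(z) = 1 - 0.131z + 0.839z^2.
Invertibility requires all roots to lie outside the unit circle, i.e. |z| > 1 for every root.
Set 1 + (-0.131) z + (0.839) z^2 = 0, i.e. a z^2 + b z + c = 0 with a = 0.839, b = -0.131, c = 1.
Discriminant D = b^2 - 4ac = (-0.131)^2 - 4*(0.839)*1 = 0.017161 - (3.356) = -3.338839.
D < 0, so the roots are the complex-conjugate pair z = (-b +/- i sqrt(-D)) / (2a) = 0.0781 +/- 1.0889i.
For a conjugate pair |z|^2 = z * conj(z) = (product of roots) = c/a = 1/(0.839) = 1.191895, so |z| = sqrt(1.191895) = 1.0917 for both roots.
Moduli of all roots: 1.0917, 1.0917.
All moduli strictly greater than 1? Yes.
Verdict: Invertible.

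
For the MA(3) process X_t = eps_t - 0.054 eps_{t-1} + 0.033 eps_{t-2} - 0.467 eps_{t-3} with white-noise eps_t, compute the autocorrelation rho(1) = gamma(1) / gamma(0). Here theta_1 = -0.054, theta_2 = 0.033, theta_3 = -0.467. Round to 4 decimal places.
\rho(1) = -0.0583

For an MA(q) process with theta_0 = 1, the autocovariance is
  gamma(k) = sigma^2 * sum_{i=0..q-k} theta_i * theta_{i+k},
and rho(k) = gamma(k) / gamma(0). Sigma^2 cancels.
  numerator   = (1)*(-0.054) + (-0.054)*(0.033) + (0.033)*(-0.467) = -0.071193.
  denominator = (1)^2 + (-0.054)^2 + (0.033)^2 + (-0.467)^2 = 1.222094.
  rho(1) = -0.071193 / 1.222094 = -0.0583.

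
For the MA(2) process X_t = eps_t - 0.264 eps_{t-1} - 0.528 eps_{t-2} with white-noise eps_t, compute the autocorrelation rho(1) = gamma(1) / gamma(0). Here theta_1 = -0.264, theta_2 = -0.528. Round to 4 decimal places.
\rho(1) = -0.0924

For an MA(q) process with theta_0 = 1, the autocovariance is
  gamma(k) = sigma^2 * sum_{i=0..q-k} theta_i * theta_{i+k},
and rho(k) = gamma(k) / gamma(0). Sigma^2 cancels.
  numerator   = (1)*(-0.264) + (-0.264)*(-0.528) = -0.124608.
  denominator = (1)^2 + (-0.264)^2 + (-0.528)^2 = 1.34848.
  rho(1) = -0.124608 / 1.34848 = -0.0924.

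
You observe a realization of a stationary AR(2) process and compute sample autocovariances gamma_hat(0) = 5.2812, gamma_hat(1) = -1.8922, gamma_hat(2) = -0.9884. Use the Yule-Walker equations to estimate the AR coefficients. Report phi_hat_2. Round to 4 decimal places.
\hat\phi_{2} = -0.3620

The Yule-Walker equations for an AR(p) process read, in matrix form,
  Gamma_p phi = r_p,   with   (Gamma_p)_{ij} = gamma(|i - j|),
                       (r_p)_i = gamma(i),   i,j = 1..p.
Substitute the sample gammas (Toeplitz matrix and right-hand side of size 2):
  Gamma_p = [[5.2812, -1.8922], [-1.8922, 5.2812]]
  r_p     = [-1.8922, -0.9884]
Written out:
  5.2812 phi_1 - 1.8922 phi_2 = -1.8922
  -1.8922 phi_1 + 5.2812 phi_2 = -0.9884
Solve by Cramer's rule:
  det = gamma(0)^2 - gamma(1)^2 = (5.2812)^2 - (-1.8922)^2 = 27.89107344 - 3.58042084 = 24.3106526
  phi_hat_1 = [gamma(1) gamma(0) - gamma(1) gamma(2)] / det = [(-1.8922)(5.2812) - (-1.8922)(-0.9884)] / 24.3106526 = -11.86333712 / 24.3106526 = -0.488
  phi_hat_2 = [gamma(0) gamma(2) - gamma(1)^2] / det = [(5.2812)(-0.9884) - (-1.8922)^2] / 24.3106526 = -8.80035892 / 24.3106526 = -0.362
So phi_hat = [-0.4880, -0.3620].
Therefore phi_hat_2 = -0.3620.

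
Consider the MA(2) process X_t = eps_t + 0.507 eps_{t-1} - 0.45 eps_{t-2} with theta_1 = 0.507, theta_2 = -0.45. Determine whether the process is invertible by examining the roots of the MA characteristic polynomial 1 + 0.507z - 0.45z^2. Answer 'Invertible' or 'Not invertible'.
\text{Invertible}

The MA(q) characteristic polynomial is P(z) = 1 + 0.507z - 0.45z^2.
Invertibility requires all roots to lie outside the unit circle, i.e. |z| > 1 for every root.
Set 1 + (0.507) z + (-0.45) z^2 = 0, i.e. a z^2 + b z + c = 0 with a = -0.45, b = 0.507, c = 1.
Discriminant D = b^2 - 4ac = (0.507)^2 - 4*(-0.45)*1 = 0.257049 - (-1.8) = 2.057049.
D >= 0, so the roots are real: z = (-b +/- sqrt(D)) / (2a) = (-0.507 +/- 1.434242) / (-0.9).
  z_1 = (-0.507 + 1.434242) / (-0.9) = -1.0303,   |z_1| = 1.0303.
  z_2 = (-0.507 - 1.434242) / (-0.9) = 2.1569,   |z_2| = 2.1569.
Moduli of all roots: 1.0303, 2.1569.
All moduli strictly greater than 1? Yes.
Verdict: Invertible.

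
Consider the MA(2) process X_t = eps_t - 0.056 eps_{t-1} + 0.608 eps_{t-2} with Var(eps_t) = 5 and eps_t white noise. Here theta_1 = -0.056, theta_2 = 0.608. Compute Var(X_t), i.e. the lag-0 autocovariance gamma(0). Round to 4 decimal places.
\gamma(0) = 6.8640

For an MA(q) process X_t = eps_t + sum_i theta_i eps_{t-i} with
Var(eps_t) = sigma^2, the variance is
  gamma(0) = sigma^2 * (1 + sum_i theta_i^2).
  sum_i theta_i^2 = (-0.056)^2 + (0.608)^2 = 0.003136 + 0.369664 = 0.3728.
  gamma(0) = 5 * (1 + 0.3728) = 5 * 1.3728 = 6.864, which rounds to 6.8640.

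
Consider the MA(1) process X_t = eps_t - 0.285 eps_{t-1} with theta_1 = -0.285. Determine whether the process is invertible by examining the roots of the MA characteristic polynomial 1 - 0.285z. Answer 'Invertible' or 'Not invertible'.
\text{Invertible}

The MA(q) characteristic polynomial is P(z) = 1 - 0.285z.
Invertibility requires all roots to lie outside the unit circle, i.e. |z| > 1 for every root.
This is linear in z: 1 + (-0.285) z = 0  =>  z = -1/(-0.285) = 3.508772,  |z| = 3.508772.
Moduli of all roots: 3.5088.
All moduli strictly greater than 1? Yes.
Verdict: Invertible.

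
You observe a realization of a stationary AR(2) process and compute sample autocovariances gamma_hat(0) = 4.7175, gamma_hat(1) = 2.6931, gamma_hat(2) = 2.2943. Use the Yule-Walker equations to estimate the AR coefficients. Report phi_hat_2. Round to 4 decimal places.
\hat\phi_{2} = 0.2380

The Yule-Walker equations for an AR(p) process read, in matrix form,
  Gamma_p phi = r_p,   with   (Gamma_p)_{ij} = gamma(|i - j|),
                       (r_p)_i = gamma(i),   i,j = 1..p.
Substitute the sample gammas (Toeplitz matrix and right-hand side of size 2):
  Gamma_p = [[4.7175, 2.6931], [2.6931, 4.7175]]
  r_p     = [2.6931, 2.2943]
Written out:
  4.7175 phi_1 + 2.6931 phi_2 = 2.6931
  2.6931 phi_1 + 4.7175 phi_2 = 2.2943
Solve by Cramer's rule:
  det = gamma(0)^2 - gamma(1)^2 = (4.7175)^2 - (2.6931)^2 = 22.25480625 - 7.25278761 = 15.00201864
  phi_hat_1 = [gamma(1) gamma(0) - gamma(1) gamma(2)] / det = [(2.6931)(4.7175) - (2.6931)(2.2943)] / 15.00201864 = 6.52591992 / 15.00201864 = 0.435
  phi_hat_2 = [gamma(0) gamma(2) - gamma(1)^2] / det = [(4.7175)(2.2943) - (2.6931)^2] / 15.00201864 = 3.57057264 / 15.00201864 = 0.238
So phi_hat = [0.4350, 0.2380].
Therefore phi_hat_2 = 0.2380.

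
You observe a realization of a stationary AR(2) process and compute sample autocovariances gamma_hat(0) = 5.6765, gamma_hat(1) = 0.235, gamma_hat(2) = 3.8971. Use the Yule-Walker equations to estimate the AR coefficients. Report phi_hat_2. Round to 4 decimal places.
\hat\phi_{2} = 0.6860

The Yule-Walker equations for an AR(p) process read, in matrix form,
  Gamma_p phi = r_p,   with   (Gamma_p)_{ij} = gamma(|i - j|),
                       (r_p)_i = gamma(i),   i,j = 1..p.
Substitute the sample gammas (Toeplitz matrix and right-hand side of size 2):
  Gamma_p = [[5.6765, 0.235], [0.235, 5.6765]]
  r_p     = [0.235, 3.8971]
Written out:
  5.6765 phi_1 + 0.235 phi_2 = 0.235
  0.235 phi_1 + 5.6765 phi_2 = 3.8971
Solve by Cramer's rule:
  det = gamma(0)^2 - gamma(1)^2 = (5.6765)^2 - (0.235)^2 = 32.22265225 - 0.055225 = 32.16742725
  phi_hat_1 = [gamma(1) gamma(0) - gamma(1) gamma(2)] / det = [(0.235)(5.6765) - (0.235)(3.8971)] / 32.16742725 = 0.418159 / 32.16742725 = 0.013
  phi_hat_2 = [gamma(0) gamma(2) - gamma(1)^2] / det = [(5.6765)(3.8971) - (0.235)^2] / 32.16742725 = 22.06666315 / 32.16742725 = 0.686
So phi_hat = [0.0130, 0.6860].
Therefore phi_hat_2 = 0.6860.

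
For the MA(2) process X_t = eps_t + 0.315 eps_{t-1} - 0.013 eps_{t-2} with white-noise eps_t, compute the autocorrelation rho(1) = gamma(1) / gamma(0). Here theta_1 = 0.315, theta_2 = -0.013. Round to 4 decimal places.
\rho(1) = 0.2828

For an MA(q) process with theta_0 = 1, the autocovariance is
  gamma(k) = sigma^2 * sum_{i=0..q-k} theta_i * theta_{i+k},
and rho(k) = gamma(k) / gamma(0). Sigma^2 cancels.
  numerator   = (1)*(0.315) + (0.315)*(-0.013) = 0.310905.
  denominator = (1)^2 + (0.315)^2 + (-0.013)^2 = 1.099394.
  rho(1) = 0.310905 / 1.099394 = 0.2828.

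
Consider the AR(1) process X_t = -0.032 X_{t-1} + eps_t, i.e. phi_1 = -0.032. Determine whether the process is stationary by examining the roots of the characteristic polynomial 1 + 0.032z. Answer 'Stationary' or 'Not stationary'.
\text{Stationary}

The AR(p) characteristic polynomial is P(z) = 1 + 0.032z.
Stationarity requires all roots to lie outside the unit circle, i.e. |z| > 1 for every root.
This is linear in z: 1 + (0.032) z = 0  =>  z = -1/(0.032) = -31.25,  |z| = 31.25.
Moduli of all roots: 31.2500.
All moduli strictly greater than 1? Yes.
Verdict: Stationary.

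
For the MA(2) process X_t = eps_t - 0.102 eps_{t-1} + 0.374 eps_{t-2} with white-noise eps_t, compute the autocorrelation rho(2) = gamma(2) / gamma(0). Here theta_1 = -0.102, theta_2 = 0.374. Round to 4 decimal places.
\rho(2) = 0.3251

For an MA(q) process with theta_0 = 1, the autocovariance is
  gamma(k) = sigma^2 * sum_{i=0..q-k} theta_i * theta_{i+k},
and rho(k) = gamma(k) / gamma(0). Sigma^2 cancels.
  numerator   = (1)*(0.374) = 0.374.
  denominator = (1)^2 + (-0.102)^2 + (0.374)^2 = 1.15028.
  rho(2) = 0.374 / 1.15028 = 0.3251.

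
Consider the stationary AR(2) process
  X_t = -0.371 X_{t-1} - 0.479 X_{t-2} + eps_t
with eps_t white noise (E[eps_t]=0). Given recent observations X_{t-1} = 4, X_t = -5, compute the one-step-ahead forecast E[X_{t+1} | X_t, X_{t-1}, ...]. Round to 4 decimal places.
E[X_{t+1} \mid \mathcal F_t] = -0.0610

For an AR(p) model X_t = c + sum_i phi_i X_{t-i} + eps_t, the
one-step-ahead conditional mean is
  E[X_{t+1} | X_t, ...] = c + sum_i phi_i X_{t+1-i}.
Substitute known values:
  E[X_{t+1} | ...] = (-0.371) * (-5) + (-0.479) * (4)
                   = -0.0610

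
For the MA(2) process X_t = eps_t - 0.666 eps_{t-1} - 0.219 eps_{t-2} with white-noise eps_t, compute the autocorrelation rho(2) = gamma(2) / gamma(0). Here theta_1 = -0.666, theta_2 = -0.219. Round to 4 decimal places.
\rho(2) = -0.1468

For an MA(q) process with theta_0 = 1, the autocovariance is
  gamma(k) = sigma^2 * sum_{i=0..q-k} theta_i * theta_{i+k},
and rho(k) = gamma(k) / gamma(0). Sigma^2 cancels.
  numerator   = (1)*(-0.219) = -0.219.
  denominator = (1)^2 + (-0.666)^2 + (-0.219)^2 = 1.491517.
  rho(2) = -0.219 / 1.491517 = -0.1468.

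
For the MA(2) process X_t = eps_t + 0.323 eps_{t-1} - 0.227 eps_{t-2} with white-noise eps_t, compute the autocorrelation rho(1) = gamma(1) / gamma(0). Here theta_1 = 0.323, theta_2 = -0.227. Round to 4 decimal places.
\rho(1) = 0.2160

For an MA(q) process with theta_0 = 1, the autocovariance is
  gamma(k) = sigma^2 * sum_{i=0..q-k} theta_i * theta_{i+k},
and rho(k) = gamma(k) / gamma(0). Sigma^2 cancels.
  numerator   = (1)*(0.323) + (0.323)*(-0.227) = 0.249679.
  denominator = (1)^2 + (0.323)^2 + (-0.227)^2 = 1.155858.
  rho(1) = 0.249679 / 1.155858 = 0.2160.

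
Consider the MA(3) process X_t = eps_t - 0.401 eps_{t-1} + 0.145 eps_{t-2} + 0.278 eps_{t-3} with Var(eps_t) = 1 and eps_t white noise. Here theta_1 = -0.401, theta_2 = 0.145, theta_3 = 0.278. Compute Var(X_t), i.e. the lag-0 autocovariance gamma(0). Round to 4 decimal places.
\gamma(0) = 1.2591

For an MA(q) process X_t = eps_t + sum_i theta_i eps_{t-i} with
Var(eps_t) = sigma^2, the variance is
  gamma(0) = sigma^2 * (1 + sum_i theta_i^2).
  sum_i theta_i^2 = (-0.401)^2 + (0.145)^2 + (0.278)^2 = 0.160801 + 0.021025 + 0.077284 = 0.25911.
  gamma(0) = 1 * (1 + 0.25911) = 1 * 1.25911 = 1.25911, which rounds to 1.2591.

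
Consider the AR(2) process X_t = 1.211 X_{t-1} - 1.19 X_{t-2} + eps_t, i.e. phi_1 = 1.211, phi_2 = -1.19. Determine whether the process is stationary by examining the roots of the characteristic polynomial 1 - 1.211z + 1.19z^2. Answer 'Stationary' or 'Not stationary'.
\text{Not stationary}

The AR(p) characteristic polynomial is P(z) = 1 - 1.211z + 1.19z^2.
Stationarity requires all roots to lie outside the unit circle, i.e. |z| > 1 for every root.
Set 1 + (-1.211) z + (1.19) z^2 = 0, i.e. a z^2 + b z + c = 0 with a = 1.19, b = -1.211, c = 1.
Discriminant D = b^2 - 4ac = (-1.211)^2 - 4*(1.19)*1 = 1.466521 - (4.76) = -3.293479.
D < 0, so the roots are the complex-conjugate pair z = (-b +/- i sqrt(-D)) / (2a) = 0.5088 +/- 0.7625i.
For a conjugate pair |z|^2 = z * conj(z) = (product of roots) = c/a = 1/(1.19) = 0.840336, so |z| = sqrt(0.840336) = 0.9167 for both roots.
Moduli of all roots: 0.9167, 0.9167.
All moduli strictly greater than 1? No.
Verdict: Not stationary.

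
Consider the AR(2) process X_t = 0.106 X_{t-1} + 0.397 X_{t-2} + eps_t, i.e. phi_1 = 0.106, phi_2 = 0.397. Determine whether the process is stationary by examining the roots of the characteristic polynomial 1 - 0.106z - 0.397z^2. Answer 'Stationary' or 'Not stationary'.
\text{Stationary}

The AR(p) characteristic polynomial is P(z) = 1 - 0.106z - 0.397z^2.
Stationarity requires all roots to lie outside the unit circle, i.e. |z| > 1 for every root.
Set 1 + (-0.106) z + (-0.397) z^2 = 0, i.e. a z^2 + b z + c = 0 with a = -0.397, b = -0.106, c = 1.
Discriminant D = b^2 - 4ac = (-0.106)^2 - 4*(-0.397)*1 = 0.011236 - (-1.588) = 1.599236.
D >= 0, so the roots are real: z = (-b +/- sqrt(D)) / (2a) = (0.106 +/- 1.264609) / (-0.794).
  z_1 = (0.106 + 1.264609) / (-0.794) = -1.7262,   |z_1| = 1.7262.
  z_2 = (0.106 - 1.264609) / (-0.794) = 1.4592,   |z_2| = 1.4592.
Moduli of all roots: 1.7262, 1.4592.
All moduli strictly greater than 1? Yes.
Verdict: Stationary.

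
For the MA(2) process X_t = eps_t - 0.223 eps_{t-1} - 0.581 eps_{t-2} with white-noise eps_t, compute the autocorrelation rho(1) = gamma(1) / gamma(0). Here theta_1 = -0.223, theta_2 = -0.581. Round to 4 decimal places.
\rho(1) = -0.0674

For an MA(q) process with theta_0 = 1, the autocovariance is
  gamma(k) = sigma^2 * sum_{i=0..q-k} theta_i * theta_{i+k},
and rho(k) = gamma(k) / gamma(0). Sigma^2 cancels.
  numerator   = (1)*(-0.223) + (-0.223)*(-0.581) = -0.093437.
  denominator = (1)^2 + (-0.223)^2 + (-0.581)^2 = 1.38729.
  rho(1) = -0.093437 / 1.38729 = -0.0674.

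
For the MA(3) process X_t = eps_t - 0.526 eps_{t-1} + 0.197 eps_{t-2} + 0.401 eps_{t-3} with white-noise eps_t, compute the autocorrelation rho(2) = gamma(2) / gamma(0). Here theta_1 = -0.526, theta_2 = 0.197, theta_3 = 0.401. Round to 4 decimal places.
\rho(2) = -0.0094

For an MA(q) process with theta_0 = 1, the autocovariance is
  gamma(k) = sigma^2 * sum_{i=0..q-k} theta_i * theta_{i+k},
and rho(k) = gamma(k) / gamma(0). Sigma^2 cancels.
  numerator   = (1)*(0.197) + (-0.526)*(0.401) = -0.013926.
  denominator = (1)^2 + (-0.526)^2 + (0.197)^2 + (0.401)^2 = 1.476286.
  rho(2) = -0.013926 / 1.476286 = -0.0094.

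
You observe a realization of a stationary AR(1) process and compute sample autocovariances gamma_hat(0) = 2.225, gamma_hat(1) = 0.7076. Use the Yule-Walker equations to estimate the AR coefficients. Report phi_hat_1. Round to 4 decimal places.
\hat\phi_{1} = 0.3180

The Yule-Walker equations for an AR(p) process read, in matrix form,
  Gamma_p phi = r_p,   with   (Gamma_p)_{ij} = gamma(|i - j|),
                       (r_p)_i = gamma(i),   i,j = 1..p.
Substitute the sample gammas (Toeplitz matrix and right-hand side of size 1):
  Gamma_p = [[2.225]]
  r_p     = [0.7076]
With p = 1 this is the single equation gamma(0) phi_1 = gamma(1):
  phi_hat_1 = gamma(1) / gamma(0) = 0.7076 / 2.225 = 0.3180.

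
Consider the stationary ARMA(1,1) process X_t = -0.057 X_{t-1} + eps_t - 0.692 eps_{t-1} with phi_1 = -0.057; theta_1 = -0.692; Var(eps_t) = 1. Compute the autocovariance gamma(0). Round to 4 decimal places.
\gamma(0) = 1.5628

Multiply the model equation by X_{t-k} and take expectations. With theta_0 = psi_0 = 1 and psi_j the MA(infinity) weights, this gives
  gamma(k) - sum_i phi_i gamma(k-i) = c_k,
  c_k = sigma^2 * sum_{j=k..q} theta_j psi_{j-k}   (c_k = 0 for k > q),
using gamma(-m) = gamma(m).
psi-weights needed (psi_j = theta_j + sum_i phi_i psi_{j-i}):
  psi_1 = theta_1 + phi_1 = -0.692 + (-0.057) = -0.749
Right-hand sides:
  c_0 = sigma^2 (1 + theta_1 psi_1) = 1 * (1 + (-0.692)(-0.749)) = 1 * 1.518308 = 1.518308
  c_1 = sigma^2 theta_1 = 1 * (-0.692) = -0.692
  c_2 = 0
Equations for k = 0 and k = 1 (AR order 1):
  gamma(0) = phi_1 gamma(1) + c_0
  gamma(1) = phi_1 gamma(0) + c_1
Substituting the second into the first: gamma(0) (1 - phi_1^2) = c_0 + phi_1 c_1, so
  gamma(0) = (c_0 + phi_1 c_1) / (1 - phi_1^2) = (1.518308 + (-0.057)(-0.692)) / (1 - (-0.057)^2) = 1.557752 / 0.996751 = 1.56283.
Therefore gamma(0) = 1.5628 (to 4 decimal places).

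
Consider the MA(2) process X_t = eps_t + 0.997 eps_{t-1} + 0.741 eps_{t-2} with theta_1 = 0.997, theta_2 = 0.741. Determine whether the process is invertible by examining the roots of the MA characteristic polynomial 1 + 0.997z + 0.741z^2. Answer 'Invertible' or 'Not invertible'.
\text{Invertible}

The MA(q) characteristic polynomial is P(z) = 1 + 0.997z + 0.741z^2.
Invertibility requires all roots to lie outside the unit circle, i.e. |z| > 1 for every root.
Set 1 + (0.997) z + (0.741) z^2 = 0, i.e. a z^2 + b z + c = 0 with a = 0.741, b = 0.997, c = 1.
Discriminant D = b^2 - 4ac = (0.997)^2 - 4*(0.741)*1 = 0.994009 - (2.964) = -1.969991.
D < 0, so the roots are the complex-conjugate pair z = (-b +/- i sqrt(-D)) / (2a) = -0.6727 +/- 0.9471i.
For a conjugate pair |z|^2 = z * conj(z) = (product of roots) = c/a = 1/(0.741) = 1.349528, so |z| = sqrt(1.349528) = 1.1617 for both roots.
Moduli of all roots: 1.1617, 1.1617.
All moduli strictly greater than 1? Yes.
Verdict: Invertible.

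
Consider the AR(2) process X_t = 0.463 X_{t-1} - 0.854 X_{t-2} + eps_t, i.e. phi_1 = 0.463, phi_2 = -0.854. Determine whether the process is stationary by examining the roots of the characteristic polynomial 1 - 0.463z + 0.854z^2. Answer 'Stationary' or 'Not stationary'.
\text{Stationary}

The AR(p) characteristic polynomial is P(z) = 1 - 0.463z + 0.854z^2.
Stationarity requires all roots to lie outside the unit circle, i.e. |z| > 1 for every root.
Set 1 + (-0.463) z + (0.854) z^2 = 0, i.e. a z^2 + b z + c = 0 with a = 0.854, b = -0.463, c = 1.
Discriminant D = b^2 - 4ac = (-0.463)^2 - 4*(0.854)*1 = 0.214369 - (3.416) = -3.201631.
D < 0, so the roots are the complex-conjugate pair z = (-b +/- i sqrt(-D)) / (2a) = 0.2711 +/- 1.0476i.
For a conjugate pair |z|^2 = z * conj(z) = (product of roots) = c/a = 1/(0.854) = 1.17096, so |z| = sqrt(1.17096) = 1.0821 for both roots.
Moduli of all roots: 1.0821, 1.0821.
All moduli strictly greater than 1? Yes.
Verdict: Stationary.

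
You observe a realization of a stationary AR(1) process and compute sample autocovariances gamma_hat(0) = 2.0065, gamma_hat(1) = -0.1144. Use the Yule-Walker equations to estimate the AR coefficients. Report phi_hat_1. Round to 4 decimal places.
\hat\phi_{1} = -0.0570

The Yule-Walker equations for an AR(p) process read, in matrix form,
  Gamma_p phi = r_p,   with   (Gamma_p)_{ij} = gamma(|i - j|),
                       (r_p)_i = gamma(i),   i,j = 1..p.
Substitute the sample gammas (Toeplitz matrix and right-hand side of size 1):
  Gamma_p = [[2.0065]]
  r_p     = [-0.1144]
With p = 1 this is the single equation gamma(0) phi_1 = gamma(1):
  phi_hat_1 = gamma(1) / gamma(0) = -0.1144 / 2.0065 = -0.0570.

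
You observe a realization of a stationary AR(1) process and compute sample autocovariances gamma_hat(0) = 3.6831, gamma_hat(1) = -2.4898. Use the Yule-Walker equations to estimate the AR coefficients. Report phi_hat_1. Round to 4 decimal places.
\hat\phi_{1} = -0.6760

The Yule-Walker equations for an AR(p) process read, in matrix form,
  Gamma_p phi = r_p,   with   (Gamma_p)_{ij} = gamma(|i - j|),
                       (r_p)_i = gamma(i),   i,j = 1..p.
Substitute the sample gammas (Toeplitz matrix and right-hand side of size 1):
  Gamma_p = [[3.6831]]
  r_p     = [-2.4898]
With p = 1 this is the single equation gamma(0) phi_1 = gamma(1):
  phi_hat_1 = gamma(1) / gamma(0) = -2.4898 / 3.6831 = -0.6760.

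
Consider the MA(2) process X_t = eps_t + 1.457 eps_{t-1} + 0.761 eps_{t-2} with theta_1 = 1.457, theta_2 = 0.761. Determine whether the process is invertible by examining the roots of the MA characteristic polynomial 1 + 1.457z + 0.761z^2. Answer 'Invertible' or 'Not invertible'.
\text{Invertible}

The MA(q) characteristic polynomial is P(z) = 1 + 1.457z + 0.761z^2.
Invertibility requires all roots to lie outside the unit circle, i.e. |z| > 1 for every root.
Set 1 + (1.457) z + (0.761) z^2 = 0, i.e. a z^2 + b z + c = 0 with a = 0.761, b = 1.457, c = 1.
Discriminant D = b^2 - 4ac = (1.457)^2 - 4*(0.761)*1 = 2.122849 - (3.044) = -0.921151.
D < 0, so the roots are the complex-conjugate pair z = (-b +/- i sqrt(-D)) / (2a) = -0.9573 +/- 0.6306i.
For a conjugate pair |z|^2 = z * conj(z) = (product of roots) = c/a = 1/(0.761) = 1.31406, so |z| = sqrt(1.31406) = 1.1463 for both roots.
Moduli of all roots: 1.1463, 1.1463.
All moduli strictly greater than 1? Yes.
Verdict: Invertible.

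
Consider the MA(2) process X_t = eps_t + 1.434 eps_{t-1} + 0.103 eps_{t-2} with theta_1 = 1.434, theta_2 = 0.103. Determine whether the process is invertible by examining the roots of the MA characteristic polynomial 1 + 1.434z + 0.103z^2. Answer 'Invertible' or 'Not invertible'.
\text{Not invertible}

The MA(q) characteristic polynomial is P(z) = 1 + 1.434z + 0.103z^2.
Invertibility requires all roots to lie outside the unit circle, i.e. |z| > 1 for every root.
Set 1 + (1.434) z + (0.103) z^2 = 0, i.e. a z^2 + b z + c = 0 with a = 0.103, b = 1.434, c = 1.
Discriminant D = b^2 - 4ac = (1.434)^2 - 4*(0.103)*1 = 2.056356 - (0.412) = 1.644356.
D >= 0, so the roots are real: z = (-b +/- sqrt(D)) / (2a) = (-1.434 +/- 1.282324) / (0.206).
  z_1 = (-1.434 + 1.282324) / (0.206) = -0.7363,   |z_1| = 0.7363.
  z_2 = (-1.434 - 1.282324) / (0.206) = -13.186,   |z_2| = 13.186.
Moduli of all roots: 0.7363, 13.1860.
All moduli strictly greater than 1? No.
Verdict: Not invertible.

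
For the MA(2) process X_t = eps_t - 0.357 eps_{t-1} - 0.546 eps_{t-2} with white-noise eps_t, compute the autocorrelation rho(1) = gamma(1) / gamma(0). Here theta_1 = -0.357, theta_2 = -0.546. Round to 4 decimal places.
\rho(1) = -0.1137

For an MA(q) process with theta_0 = 1, the autocovariance is
  gamma(k) = sigma^2 * sum_{i=0..q-k} theta_i * theta_{i+k},
and rho(k) = gamma(k) / gamma(0). Sigma^2 cancels.
  numerator   = (1)*(-0.357) + (-0.357)*(-0.546) = -0.162078.
  denominator = (1)^2 + (-0.357)^2 + (-0.546)^2 = 1.425565.
  rho(1) = -0.162078 / 1.425565 = -0.1137.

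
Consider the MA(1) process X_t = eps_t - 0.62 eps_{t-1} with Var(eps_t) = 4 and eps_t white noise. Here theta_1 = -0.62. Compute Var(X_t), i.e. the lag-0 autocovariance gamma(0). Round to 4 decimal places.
\gamma(0) = 5.5376

For an MA(q) process X_t = eps_t + sum_i theta_i eps_{t-i} with
Var(eps_t) = sigma^2, the variance is
  gamma(0) = sigma^2 * (1 + sum_i theta_i^2).
  sum_i theta_i^2 = (-0.62)^2 = 0.3844.
  gamma(0) = 4 * (1 + 0.3844) = 4 * 1.3844 = 5.5376.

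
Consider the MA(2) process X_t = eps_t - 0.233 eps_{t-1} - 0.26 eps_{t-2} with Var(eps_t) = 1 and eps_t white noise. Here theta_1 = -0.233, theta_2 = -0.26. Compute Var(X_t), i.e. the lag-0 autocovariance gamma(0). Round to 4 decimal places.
\gamma(0) = 1.1219

For an MA(q) process X_t = eps_t + sum_i theta_i eps_{t-i} with
Var(eps_t) = sigma^2, the variance is
  gamma(0) = sigma^2 * (1 + sum_i theta_i^2).
  sum_i theta_i^2 = (-0.233)^2 + (-0.26)^2 = 0.054289 + 0.0676 = 0.121889.
  gamma(0) = 1 * (1 + 0.121889) = 1 * 1.121889 = 1.121889, which rounds to 1.1219.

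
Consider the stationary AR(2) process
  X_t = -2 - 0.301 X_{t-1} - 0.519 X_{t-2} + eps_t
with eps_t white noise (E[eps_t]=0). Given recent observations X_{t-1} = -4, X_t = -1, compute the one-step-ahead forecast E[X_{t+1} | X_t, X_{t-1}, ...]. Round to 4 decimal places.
E[X_{t+1} \mid \mathcal F_t] = 0.3770

For an AR(p) model X_t = c + sum_i phi_i X_{t-i} + eps_t, the
one-step-ahead conditional mean is
  E[X_{t+1} | X_t, ...] = c + sum_i phi_i X_{t+1-i}.
Substitute known values:
  E[X_{t+1} | ...] = -2 + (-0.301) * (-1) + (-0.519) * (-4)
                   = 0.3770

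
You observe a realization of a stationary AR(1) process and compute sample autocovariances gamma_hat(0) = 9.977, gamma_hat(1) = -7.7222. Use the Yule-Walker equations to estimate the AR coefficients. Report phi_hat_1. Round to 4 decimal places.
\hat\phi_{1} = -0.7740

The Yule-Walker equations for an AR(p) process read, in matrix form,
  Gamma_p phi = r_p,   with   (Gamma_p)_{ij} = gamma(|i - j|),
                       (r_p)_i = gamma(i),   i,j = 1..p.
Substitute the sample gammas (Toeplitz matrix and right-hand side of size 1):
  Gamma_p = [[9.977]]
  r_p     = [-7.7222]
With p = 1 this is the single equation gamma(0) phi_1 = gamma(1):
  phi_hat_1 = gamma(1) / gamma(0) = -7.7222 / 9.977 = -0.7740.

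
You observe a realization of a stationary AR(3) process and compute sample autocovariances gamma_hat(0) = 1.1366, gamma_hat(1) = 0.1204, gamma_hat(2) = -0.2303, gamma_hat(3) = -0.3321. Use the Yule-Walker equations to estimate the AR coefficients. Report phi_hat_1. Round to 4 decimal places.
\hat\phi_{1} = 0.0730

The Yule-Walker equations for an AR(p) process read, in matrix form,
  Gamma_p phi = r_p,   with   (Gamma_p)_{ij} = gamma(|i - j|),
                       (r_p)_i = gamma(i),   i,j = 1..p.
Substitute the sample gammas (Toeplitz matrix and right-hand side of size 3):
  Gamma_p = [[1.1366, 0.1204, -0.2303], [0.1204, 1.1366, 0.1204], [-0.2303, 0.1204, 1.1366]]
  r_p     = [0.1204, -0.2303, -0.3321]
Written out (R1..R3):
  (R1) 1.1366 phi_1 + 0.1204 phi_2 - 0.2303 phi_3 = 0.1204
  (R2) 0.1204 phi_1 + 1.1366 phi_2 + 0.1204 phi_3 = -0.2303
  (R3) -0.2303 phi_1 + 0.1204 phi_2 + 1.1366 phi_3 = -0.3321
Gaussian elimination:
  R2 <- R2 - (0.1204/1.1366) R1 = R2 - (0.10593) R1:  1.123846 phi_2 + 0.144796 phi_3 = -0.243054
  R3 <- R3 - (-0.2303/1.1366) R1 = R3 - (-0.202622) R1:  0.144796 phi_2 + 1.089936 phi_3 = -0.307704
  R3 <- R3 - (0.144796/1.123846) R2 = R3 - (0.128839) R2:  1.071281 phi_3 = -0.276389
Back-substitution:
  phi_hat_3 = -0.276389 / 1.071281 = -0.257999
  phi_hat_2 = (-0.243054 - (0.144796)(-0.257999)) / 1.123846 = -0.183029
  phi_hat_1 = (0.1204 - (0.1204)(-0.183029) - (-0.2303)(-0.257999)) / 1.1366 = 0.073042
So phi_hat = [0.0730, -0.1830, -0.2580].
Therefore phi_hat_1 = 0.0730.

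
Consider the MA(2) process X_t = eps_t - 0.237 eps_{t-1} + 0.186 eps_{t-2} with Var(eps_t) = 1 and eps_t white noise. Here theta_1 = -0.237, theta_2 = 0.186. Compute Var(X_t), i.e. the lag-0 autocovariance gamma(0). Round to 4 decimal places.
\gamma(0) = 1.0908

For an MA(q) process X_t = eps_t + sum_i theta_i eps_{t-i} with
Var(eps_t) = sigma^2, the variance is
  gamma(0) = sigma^2 * (1 + sum_i theta_i^2).
  sum_i theta_i^2 = (-0.237)^2 + (0.186)^2 = 0.056169 + 0.034596 = 0.090765.
  gamma(0) = 1 * (1 + 0.090765) = 1 * 1.090765 = 1.090765, which rounds to 1.0908.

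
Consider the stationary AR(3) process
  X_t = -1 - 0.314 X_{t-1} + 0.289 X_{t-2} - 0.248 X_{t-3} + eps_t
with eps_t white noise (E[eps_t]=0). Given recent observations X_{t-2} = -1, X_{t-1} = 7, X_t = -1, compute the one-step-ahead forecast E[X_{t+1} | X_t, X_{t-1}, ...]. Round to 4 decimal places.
E[X_{t+1} \mid \mathcal F_t] = 1.5850

For an AR(p) model X_t = c + sum_i phi_i X_{t-i} + eps_t, the
one-step-ahead conditional mean is
  E[X_{t+1} | X_t, ...] = c + sum_i phi_i X_{t+1-i}.
Substitute known values:
  E[X_{t+1} | ...] = -1 + (-0.314) * (-1) + (0.289) * (7) + (-0.248) * (-1)
                   = 1.5850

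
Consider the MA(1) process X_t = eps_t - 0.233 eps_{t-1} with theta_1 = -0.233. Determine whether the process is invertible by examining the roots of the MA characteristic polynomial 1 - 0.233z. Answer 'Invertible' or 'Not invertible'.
\text{Invertible}

The MA(q) characteristic polynomial is P(z) = 1 - 0.233z.
Invertibility requires all roots to lie outside the unit circle, i.e. |z| > 1 for every root.
This is linear in z: 1 + (-0.233) z = 0  =>  z = -1/(-0.233) = 4.291845,  |z| = 4.291845.
Moduli of all roots: 4.2918.
All moduli strictly greater than 1? Yes.
Verdict: Invertible.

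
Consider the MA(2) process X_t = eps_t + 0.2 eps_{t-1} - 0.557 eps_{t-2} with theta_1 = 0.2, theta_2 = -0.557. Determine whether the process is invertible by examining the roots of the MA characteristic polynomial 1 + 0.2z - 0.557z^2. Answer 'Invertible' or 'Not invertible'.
\text{Invertible}

The MA(q) characteristic polynomial is P(z) = 1 + 0.2z - 0.557z^2.
Invertibility requires all roots to lie outside the unit circle, i.e. |z| > 1 for every root.
Set 1 + (0.2) z + (-0.557) z^2 = 0, i.e. a z^2 + b z + c = 0 with a = -0.557, b = 0.2, c = 1.
Discriminant D = b^2 - 4ac = (0.2)^2 - 4*(-0.557)*1 = 0.04 - (-2.228) = 2.268.
D >= 0, so the roots are real: z = (-b +/- sqrt(D)) / (2a) = (-0.2 +/- 1.505988) / (-1.114).
  z_1 = (-0.2 + 1.505988) / (-1.114) = -1.1723,   |z_1| = 1.1723.
  z_2 = (-0.2 - 1.505988) / (-1.114) = 1.5314,   |z_2| = 1.5314.
Moduli of all roots: 1.1723, 1.5314.
All moduli strictly greater than 1? Yes.
Verdict: Invertible.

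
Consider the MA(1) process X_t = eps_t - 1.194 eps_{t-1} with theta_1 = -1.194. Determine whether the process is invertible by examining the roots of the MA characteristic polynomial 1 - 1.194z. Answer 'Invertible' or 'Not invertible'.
\text{Not invertible}

The MA(q) characteristic polynomial is P(z) = 1 - 1.194z.
Invertibility requires all roots to lie outside the unit circle, i.e. |z| > 1 for every root.
This is linear in z: 1 + (-1.194) z = 0  =>  z = -1/(-1.194) = 0.837521,  |z| = 0.837521.
Moduli of all roots: 0.8375.
All moduli strictly greater than 1? No.
Verdict: Not invertible.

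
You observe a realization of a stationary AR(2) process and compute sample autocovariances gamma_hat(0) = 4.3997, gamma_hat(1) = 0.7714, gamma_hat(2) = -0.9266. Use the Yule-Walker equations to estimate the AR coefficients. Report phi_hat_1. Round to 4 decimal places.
\hat\phi_{1} = 0.2190

The Yule-Walker equations for an AR(p) process read, in matrix form,
  Gamma_p phi = r_p,   with   (Gamma_p)_{ij} = gamma(|i - j|),
                       (r_p)_i = gamma(i),   i,j = 1..p.
Substitute the sample gammas (Toeplitz matrix and right-hand side of size 2):
  Gamma_p = [[4.3997, 0.7714], [0.7714, 4.3997]]
  r_p     = [0.7714, -0.9266]
Written out:
  4.3997 phi_1 + 0.7714 phi_2 = 0.7714
  0.7714 phi_1 + 4.3997 phi_2 = -0.9266
Solve by Cramer's rule:
  det = gamma(0)^2 - gamma(1)^2 = (4.3997)^2 - (0.7714)^2 = 19.35736009 - 0.59505796 = 18.76230213
  phi_hat_1 = [gamma(1) gamma(0) - gamma(1) gamma(2)] / det = [(0.7714)(4.3997) - (0.7714)(-0.9266)] / 18.76230213 = 4.10870782 / 18.76230213 = 0.219
  phi_hat_2 = [gamma(0) gamma(2) - gamma(1)^2] / det = [(4.3997)(-0.9266) - (0.7714)^2] / 18.76230213 = -4.67181998 / 18.76230213 = -0.249
So phi_hat = [0.2190, -0.2490].
Therefore phi_hat_1 = 0.2190.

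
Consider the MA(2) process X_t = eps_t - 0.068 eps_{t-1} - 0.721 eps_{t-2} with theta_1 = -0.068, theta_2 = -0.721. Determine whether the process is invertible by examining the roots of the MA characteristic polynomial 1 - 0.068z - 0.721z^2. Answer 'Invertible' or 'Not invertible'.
\text{Invertible}

The MA(q) characteristic polynomial is P(z) = 1 - 0.068z - 0.721z^2.
Invertibility requires all roots to lie outside the unit circle, i.e. |z| > 1 for every root.
Set 1 + (-0.068) z + (-0.721) z^2 = 0, i.e. a z^2 + b z + c = 0 with a = -0.721, b = -0.068, c = 1.
Discriminant D = b^2 - 4ac = (-0.068)^2 - 4*(-0.721)*1 = 0.004624 - (-2.884) = 2.888624.
D >= 0, so the roots are real: z = (-b +/- sqrt(D)) / (2a) = (0.068 +/- 1.699595) / (-1.442).
  z_1 = (0.068 + 1.699595) / (-1.442) = -1.2258,   |z_1| = 1.2258.
  z_2 = (0.068 - 1.699595) / (-1.442) = 1.1315,   |z_2| = 1.1315.
Moduli of all roots: 1.2258, 1.1315.
All moduli strictly greater than 1? Yes.
Verdict: Invertible.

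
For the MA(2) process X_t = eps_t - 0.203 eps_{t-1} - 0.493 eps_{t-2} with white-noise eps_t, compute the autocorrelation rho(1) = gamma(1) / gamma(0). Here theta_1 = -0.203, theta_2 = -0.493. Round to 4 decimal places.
\rho(1) = -0.0801

For an MA(q) process with theta_0 = 1, the autocovariance is
  gamma(k) = sigma^2 * sum_{i=0..q-k} theta_i * theta_{i+k},
and rho(k) = gamma(k) / gamma(0). Sigma^2 cancels.
  numerator   = (1)*(-0.203) + (-0.203)*(-0.493) = -0.102921.
  denominator = (1)^2 + (-0.203)^2 + (-0.493)^2 = 1.284258.
  rho(1) = -0.102921 / 1.284258 = -0.0801.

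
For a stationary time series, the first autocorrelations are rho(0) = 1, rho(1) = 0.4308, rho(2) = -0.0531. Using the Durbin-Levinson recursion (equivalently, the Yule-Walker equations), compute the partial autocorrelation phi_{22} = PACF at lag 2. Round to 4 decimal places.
\phi_{22} = -0.2931

The PACF at lag k is phi_{kk}, the last component of the solution
to the Yule-Walker system G_k phi = r_k where
  (G_k)_{ij} = rho(|i - j|), (r_k)_i = rho(i), i,j = 1..k.
Equivalently, Durbin-Levinson gives phi_{kk} iteratively:
  phi_{11} = rho(1)
  phi_{kk} = [rho(k) - sum_{j=1..k-1} phi_{k-1,j} rho(k-j)]
            / [1 - sum_{j=1..k-1} phi_{k-1,j} rho(j)],
  phi_{k,j} = phi_{k-1,j} - phi_{kk} phi_{k-1,k-j},  j = 1..k-1.
Step k = 1:
  phi_11 = rho(1) = 0.4308.
Step k = 2:
  phi_22 = [rho(2) - phi_11 rho(1)] / [1 - phi_11 rho(1)] = [-0.0531 - (0.4308)(0.4308)] / [1 - (0.4308)(0.4308)]
         = -0.23868864 / 0.81441136 = -0.2931.
Therefore phi_{22} = -0.2931.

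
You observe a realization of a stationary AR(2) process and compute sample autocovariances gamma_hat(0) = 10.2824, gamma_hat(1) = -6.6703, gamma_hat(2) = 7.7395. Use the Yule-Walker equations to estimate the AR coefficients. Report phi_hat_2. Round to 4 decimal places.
\hat\phi_{2} = 0.5730

The Yule-Walker equations for an AR(p) process read, in matrix form,
  Gamma_p phi = r_p,   with   (Gamma_p)_{ij} = gamma(|i - j|),
                       (r_p)_i = gamma(i),   i,j = 1..p.
Substitute the sample gammas (Toeplitz matrix and right-hand side of size 2):
  Gamma_p = [[10.2824, -6.6703], [-6.6703, 10.2824]]
  r_p     = [-6.6703, 7.7395]
Written out:
  10.2824 phi_1 - 6.6703 phi_2 = -6.6703
  -6.6703 phi_1 + 10.2824 phi_2 = 7.7395
Solve by Cramer's rule:
  det = gamma(0)^2 - gamma(1)^2 = (10.2824)^2 - (-6.6703)^2 = 105.72774976 - 44.49290209 = 61.23484767
  phi_hat_1 = [gamma(1) gamma(0) - gamma(1) gamma(2)] / det = [(-6.6703)(10.2824) - (-6.6703)(7.7395)] / 61.23484767 = -16.96190587 / 61.23484767 = -0.277
  phi_hat_2 = [gamma(0) gamma(2) - gamma(1)^2] / det = [(10.2824)(7.7395) - (-6.6703)^2] / 61.23484767 = 35.08773271 / 61.23484767 = 0.573
So phi_hat = [-0.2770, 0.5730].
Therefore phi_hat_2 = 0.5730.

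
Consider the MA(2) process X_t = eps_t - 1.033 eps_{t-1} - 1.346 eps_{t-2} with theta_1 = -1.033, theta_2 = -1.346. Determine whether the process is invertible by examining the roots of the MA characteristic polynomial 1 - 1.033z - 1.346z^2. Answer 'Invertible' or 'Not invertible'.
\text{Not invertible}

The MA(q) characteristic polynomial is P(z) = 1 - 1.033z - 1.346z^2.
Invertibility requires all roots to lie outside the unit circle, i.e. |z| > 1 for every root.
Set 1 + (-1.033) z + (-1.346) z^2 = 0, i.e. a z^2 + b z + c = 0 with a = -1.346, b = -1.033, c = 1.
Discriminant D = b^2 - 4ac = (-1.033)^2 - 4*(-1.346)*1 = 1.067089 - (-5.384) = 6.451089.
D >= 0, so the roots are real: z = (-b +/- sqrt(D)) / (2a) = (1.033 +/- 2.539899) / (-2.692).
  z_1 = (1.033 + 2.539899) / (-2.692) = -1.3272,   |z_1| = 1.3272.
  z_2 = (1.033 - 2.539899) / (-2.692) = 0.5598,   |z_2| = 0.5598.
Moduli of all roots: 1.3272, 0.5598.
All moduli strictly greater than 1? No.
Verdict: Not invertible.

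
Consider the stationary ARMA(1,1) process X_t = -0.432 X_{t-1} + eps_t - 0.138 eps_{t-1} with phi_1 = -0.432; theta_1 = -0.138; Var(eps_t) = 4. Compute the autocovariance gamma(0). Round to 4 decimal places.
\gamma(0) = 5.5978

Multiply the model equation by X_{t-k} and take expectations. With theta_0 = psi_0 = 1 and psi_j the MA(infinity) weights, this gives
  gamma(k) - sum_i phi_i gamma(k-i) = c_k,
  c_k = sigma^2 * sum_{j=k..q} theta_j psi_{j-k}   (c_k = 0 for k > q),
using gamma(-m) = gamma(m).
psi-weights needed (psi_j = theta_j + sum_i phi_i psi_{j-i}):
  psi_1 = theta_1 + phi_1 = -0.138 + (-0.432) = -0.57
Right-hand sides:
  c_0 = sigma^2 (1 + theta_1 psi_1) = 4 * (1 + (-0.138)(-0.57)) = 4 * 1.07866 = 4.31464
  c_1 = sigma^2 theta_1 = 4 * (-0.138) = -0.552
  c_2 = 0
Equations for k = 0 and k = 1 (AR order 1):
  gamma(0) = phi_1 gamma(1) + c_0
  gamma(1) = phi_1 gamma(0) + c_1
Substituting the second into the first: gamma(0) (1 - phi_1^2) = c_0 + phi_1 c_1, so
  gamma(0) = (c_0 + phi_1 c_1) / (1 - phi_1^2) = (4.31464 + (-0.432)(-0.552)) / (1 - (-0.432)^2) = 4.553104 / 0.813376 = 5.597785.
Therefore gamma(0) = 5.5978 (to 4 decimal places).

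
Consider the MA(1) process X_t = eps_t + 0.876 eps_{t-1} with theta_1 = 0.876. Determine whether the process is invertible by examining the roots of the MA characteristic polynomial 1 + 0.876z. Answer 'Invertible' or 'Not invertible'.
\text{Invertible}

The MA(q) characteristic polynomial is P(z) = 1 + 0.876z.
Invertibility requires all roots to lie outside the unit circle, i.e. |z| > 1 for every root.
This is linear in z: 1 + (0.876) z = 0  =>  z = -1/(0.876) = -1.141553,  |z| = 1.141553.
Moduli of all roots: 1.1416.
All moduli strictly greater than 1? Yes.
Verdict: Invertible.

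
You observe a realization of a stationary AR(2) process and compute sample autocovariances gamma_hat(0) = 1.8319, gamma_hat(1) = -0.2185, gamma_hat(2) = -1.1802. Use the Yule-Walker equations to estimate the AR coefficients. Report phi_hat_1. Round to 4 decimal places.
\hat\phi_{1} = -0.1989

The Yule-Walker equations for an AR(p) process read, in matrix form,
  Gamma_p phi = r_p,   with   (Gamma_p)_{ij} = gamma(|i - j|),
                       (r_p)_i = gamma(i),   i,j = 1..p.
Substitute the sample gammas (Toeplitz matrix and right-hand side of size 2):
  Gamma_p = [[1.8319, -0.2185], [-0.2185, 1.8319]]
  r_p     = [-0.2185, -1.1802]
Written out:
  1.8319 phi_1 - 0.2185 phi_2 = -0.2185
  -0.2185 phi_1 + 1.8319 phi_2 = -1.1802
Solve by Cramer's rule:
  det = gamma(0)^2 - gamma(1)^2 = (1.8319)^2 - (-0.2185)^2 = 3.35585761 - 0.04774225 = 3.30811536
  phi_hat_1 = [gamma(1) gamma(0) - gamma(1) gamma(2)] / det = [(-0.2185)(1.8319) - (-0.2185)(-1.1802)] / 3.30811536 = -0.65814385 / 3.30811536 = -0.1989
  phi_hat_2 = [gamma(0) gamma(2) - gamma(1)^2] / det = [(1.8319)(-1.1802) - (-0.2185)^2] / 3.30811536 = -2.20975063 / 3.30811536 = -0.668
So phi_hat = [-0.1989, -0.6680].
Therefore phi_hat_1 = -0.1989.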